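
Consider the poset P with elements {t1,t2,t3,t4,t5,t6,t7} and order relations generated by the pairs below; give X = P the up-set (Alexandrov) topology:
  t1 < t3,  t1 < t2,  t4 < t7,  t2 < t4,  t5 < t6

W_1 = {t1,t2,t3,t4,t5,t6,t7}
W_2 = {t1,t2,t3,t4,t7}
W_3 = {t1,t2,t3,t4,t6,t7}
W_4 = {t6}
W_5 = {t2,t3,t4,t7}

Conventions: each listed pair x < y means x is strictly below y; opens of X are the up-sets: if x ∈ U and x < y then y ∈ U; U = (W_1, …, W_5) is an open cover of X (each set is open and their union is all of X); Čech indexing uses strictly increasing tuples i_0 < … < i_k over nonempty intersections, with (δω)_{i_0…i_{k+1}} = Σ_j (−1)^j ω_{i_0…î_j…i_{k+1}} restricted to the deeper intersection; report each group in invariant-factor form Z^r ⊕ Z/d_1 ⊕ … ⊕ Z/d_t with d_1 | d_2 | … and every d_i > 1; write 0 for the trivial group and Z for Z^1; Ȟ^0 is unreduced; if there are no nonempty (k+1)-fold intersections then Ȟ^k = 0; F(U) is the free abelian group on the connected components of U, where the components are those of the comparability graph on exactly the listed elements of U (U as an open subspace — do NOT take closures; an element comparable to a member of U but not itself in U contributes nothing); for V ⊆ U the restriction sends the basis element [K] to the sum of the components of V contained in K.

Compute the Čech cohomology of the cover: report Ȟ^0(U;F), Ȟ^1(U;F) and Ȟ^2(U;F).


cover nerve:
  W12={t1,t2,t3,t4,t7} W13={t1,t2,t3,t4,t6,t7} W14={t6} W15={t2,t3,t4,t7} W23={t1,t2,t3,t4,t7} W25={t2,t3,t4,t7} W34={t6} W35={t2,t3,t4,t7}
  W123={t1,t2,t3,t4,t7} W125={t2,t3,t4,t7} W134={t6} W135={t2,t3,t4,t7} W235={t2,t3,t4,t7}
  W1235={t2,t3,t4,t7}
components per intersection:
  W1: {t1,t2,t3,t4,t7} {t5,t6}
  W2: {t1,t2,t3,t4,t7}
  W3: {t1,t2,t3,t4,t7} {t6}
  W4: {t6}
  W5: {t2,t4,t7} {t3}
  W12: {t1,t2,t3,t4,t7}
  W13: {t1,t2,t3,t4,t7} {t6}
  W14: {t6}
  W15: {t2,t4,t7} {t3}
  W23: {t1,t2,t3,t4,t7}
  W25: {t2,t4,t7} {t3}
  W34: {t6}
  W35: {t2,t4,t7} {t3}
  W123: {t1,t2,t3,t4,t7}
  W125: {t2,t4,t7} {t3}
  W134: {t6}
  W135: {t2,t4,t7} {t3}
  W235: {t2,t4,t7} {t3}
  W1235: {t2,t4,t7} {t3}
C dims 8,12,8,2; δ0: rk 6, SNF 1^6; δ1: rk 6, SNF 1^6; δ2: rk 2, SNF 1^2
Ȟ^0: (8−6)−0=2 ⇒ Z^2
Ȟ^1: (12−6)−6=0 ⇒ 0
Ȟ^2: (8−2)−6=0 ⇒ 0

Ȟ^0(U;F) ≅ Z^2, Ȟ^1(U;F) ≅ 0, Ȟ^2(U;F) ≅ 0


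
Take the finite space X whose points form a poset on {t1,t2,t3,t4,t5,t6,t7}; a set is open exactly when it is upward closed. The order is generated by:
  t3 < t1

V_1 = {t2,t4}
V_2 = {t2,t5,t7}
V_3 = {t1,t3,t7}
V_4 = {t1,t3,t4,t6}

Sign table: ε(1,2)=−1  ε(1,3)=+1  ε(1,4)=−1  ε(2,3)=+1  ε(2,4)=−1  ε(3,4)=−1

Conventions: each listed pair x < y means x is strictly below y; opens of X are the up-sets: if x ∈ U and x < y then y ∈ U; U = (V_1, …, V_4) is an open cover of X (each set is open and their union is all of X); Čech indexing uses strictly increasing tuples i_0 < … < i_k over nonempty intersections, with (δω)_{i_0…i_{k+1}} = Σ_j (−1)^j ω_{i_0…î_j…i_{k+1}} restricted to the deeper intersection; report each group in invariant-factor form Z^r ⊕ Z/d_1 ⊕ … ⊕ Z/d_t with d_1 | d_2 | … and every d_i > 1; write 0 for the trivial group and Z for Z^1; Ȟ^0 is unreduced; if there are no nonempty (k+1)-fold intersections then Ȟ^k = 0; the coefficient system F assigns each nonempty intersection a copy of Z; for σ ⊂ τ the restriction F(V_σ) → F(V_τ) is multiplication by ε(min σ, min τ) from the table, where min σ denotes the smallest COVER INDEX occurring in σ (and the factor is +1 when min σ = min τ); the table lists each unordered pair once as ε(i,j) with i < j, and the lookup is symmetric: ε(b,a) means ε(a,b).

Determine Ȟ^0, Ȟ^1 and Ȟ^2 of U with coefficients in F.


intersection data:
  V12={t2} V14={t4} V23={t7} V34={t1,t3}
C dims 4,4; δ0: rk 4, SNF 1^3·2
Ȟ^0 = (4 − 4) − 0 = 0, so Ȟ^0 ≅ 0
Ȟ^1 = (4 − 0) − 4 = 0 plus torsion [2], so Ȟ^1 ≅ Z/2
Ȟ^2 = (0 − 0) − 0 = 0, so Ȟ^2 ≅ 0

Ȟ^0 ≅ 0; Ȟ^1 ≅ Z/2; Ȟ^2 ≅ 0


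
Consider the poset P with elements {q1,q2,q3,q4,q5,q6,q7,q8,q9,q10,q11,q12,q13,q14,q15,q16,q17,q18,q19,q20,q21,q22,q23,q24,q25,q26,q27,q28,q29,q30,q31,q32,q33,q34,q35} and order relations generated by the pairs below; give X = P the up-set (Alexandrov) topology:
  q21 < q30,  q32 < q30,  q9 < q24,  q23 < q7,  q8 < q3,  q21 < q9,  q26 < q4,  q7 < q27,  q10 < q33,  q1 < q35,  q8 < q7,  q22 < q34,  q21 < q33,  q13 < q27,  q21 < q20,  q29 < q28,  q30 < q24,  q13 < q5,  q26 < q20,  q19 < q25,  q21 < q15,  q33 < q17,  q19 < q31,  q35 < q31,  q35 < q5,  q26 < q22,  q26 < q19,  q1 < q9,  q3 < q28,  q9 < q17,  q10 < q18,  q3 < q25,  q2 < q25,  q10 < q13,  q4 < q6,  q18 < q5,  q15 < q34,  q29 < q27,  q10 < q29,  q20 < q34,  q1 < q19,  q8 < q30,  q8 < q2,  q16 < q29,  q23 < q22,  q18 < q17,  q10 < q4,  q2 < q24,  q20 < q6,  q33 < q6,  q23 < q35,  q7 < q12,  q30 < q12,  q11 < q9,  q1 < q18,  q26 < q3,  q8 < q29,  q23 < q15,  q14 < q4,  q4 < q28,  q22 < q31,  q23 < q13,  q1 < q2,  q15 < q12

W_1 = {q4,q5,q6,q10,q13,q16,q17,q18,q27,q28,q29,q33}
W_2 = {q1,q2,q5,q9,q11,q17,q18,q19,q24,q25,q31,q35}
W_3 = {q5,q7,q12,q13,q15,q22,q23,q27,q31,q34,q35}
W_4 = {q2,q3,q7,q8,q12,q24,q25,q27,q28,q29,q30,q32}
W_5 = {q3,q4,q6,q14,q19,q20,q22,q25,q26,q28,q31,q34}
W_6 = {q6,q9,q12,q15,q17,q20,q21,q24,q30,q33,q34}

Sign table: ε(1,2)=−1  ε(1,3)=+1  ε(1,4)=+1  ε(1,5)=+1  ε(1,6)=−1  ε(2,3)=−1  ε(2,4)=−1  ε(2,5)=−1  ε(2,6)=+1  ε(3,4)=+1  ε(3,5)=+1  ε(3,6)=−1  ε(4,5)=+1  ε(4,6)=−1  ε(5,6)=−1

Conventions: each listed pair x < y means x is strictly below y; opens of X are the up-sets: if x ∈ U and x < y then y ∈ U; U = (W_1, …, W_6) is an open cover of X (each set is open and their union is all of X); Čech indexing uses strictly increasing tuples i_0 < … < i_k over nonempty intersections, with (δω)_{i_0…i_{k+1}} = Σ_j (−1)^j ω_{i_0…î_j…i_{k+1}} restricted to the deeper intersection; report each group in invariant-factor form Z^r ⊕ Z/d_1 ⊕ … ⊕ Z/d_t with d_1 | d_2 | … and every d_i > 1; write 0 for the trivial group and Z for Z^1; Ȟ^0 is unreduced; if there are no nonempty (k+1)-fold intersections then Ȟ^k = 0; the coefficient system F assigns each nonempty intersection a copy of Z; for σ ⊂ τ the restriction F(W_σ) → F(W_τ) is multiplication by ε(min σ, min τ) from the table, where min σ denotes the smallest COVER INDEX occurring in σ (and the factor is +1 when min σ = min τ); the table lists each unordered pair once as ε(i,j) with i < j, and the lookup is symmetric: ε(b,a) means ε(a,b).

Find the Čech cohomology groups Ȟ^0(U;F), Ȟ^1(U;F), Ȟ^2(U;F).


Ȟ^0(U;F) ≅ Z, Ȟ^1(U;F) ≅ 0 and Ȟ^2(U;F) ≅ Z/2

nerve simplices:
  W12={q5,q17,q18} W13={q5,q13,q27} W14={q27,q28,q29} W15={q4,q6,q28} W16={q6,q17,q33} W23={q5,q31,q35} W24={q2,q24,q25} W25={q19,q25,q31} W26={q9,q17,q24} W34={q7,q12,q27} W35={q22,q31,q34} W36={q12,q15,q34} W45={q3,q25,q28} W46={q12,q24,q30} W56={q6,q20,q34}
  W123={q5} W126={q17} W134={q27} W145={q28} W156={q6} W235={q31} W245={q25} W246={q24} W346={q12} W356={q34}
C dims 6,15,10; δ0: rk 5, SNF 1^5; δ1: rk 10, SNF 1^9·2
degree 0: 6−5−0 = 1 → Ȟ^0 ≅ Z
degree 1: 15−10−5 = 0 → Ȟ^1 ≅ 0
degree 2: 10−0−10 = 0 plus torsion [2] → Ȟ^2 ≅ Z/2


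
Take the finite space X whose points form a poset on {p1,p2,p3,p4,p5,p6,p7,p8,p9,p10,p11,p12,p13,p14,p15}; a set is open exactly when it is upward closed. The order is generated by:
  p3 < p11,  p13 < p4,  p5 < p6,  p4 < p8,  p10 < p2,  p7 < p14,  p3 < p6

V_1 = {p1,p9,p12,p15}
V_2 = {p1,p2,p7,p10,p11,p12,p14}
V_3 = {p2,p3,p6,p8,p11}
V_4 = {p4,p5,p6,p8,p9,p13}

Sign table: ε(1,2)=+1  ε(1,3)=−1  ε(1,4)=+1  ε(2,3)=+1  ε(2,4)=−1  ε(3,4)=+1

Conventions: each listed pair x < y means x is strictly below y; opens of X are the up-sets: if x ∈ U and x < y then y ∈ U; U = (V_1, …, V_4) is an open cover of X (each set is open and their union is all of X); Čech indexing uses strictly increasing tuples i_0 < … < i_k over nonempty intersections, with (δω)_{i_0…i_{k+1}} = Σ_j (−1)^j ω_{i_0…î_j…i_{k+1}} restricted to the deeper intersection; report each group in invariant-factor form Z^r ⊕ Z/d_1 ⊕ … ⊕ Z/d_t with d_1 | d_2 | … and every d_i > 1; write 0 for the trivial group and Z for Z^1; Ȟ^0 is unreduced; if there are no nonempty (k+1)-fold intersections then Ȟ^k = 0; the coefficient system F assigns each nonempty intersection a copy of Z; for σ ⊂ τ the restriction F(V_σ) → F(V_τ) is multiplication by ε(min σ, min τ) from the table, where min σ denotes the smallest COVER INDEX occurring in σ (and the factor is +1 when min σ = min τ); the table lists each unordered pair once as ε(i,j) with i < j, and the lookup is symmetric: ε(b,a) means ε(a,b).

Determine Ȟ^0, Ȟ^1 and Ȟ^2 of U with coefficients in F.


intersection data:
  V12={p1,p12} V14={p9} V23={p2,p11} V34={p6,p8}
C dims 4,4; δ0: rk 3, SNF 1^3
Ȟ^0 = (4 − 3) − 0 = 1, so Ȟ^0 ≅ Z
Ȟ^1 = (4 − 0) − 3 = 1, so Ȟ^1 ≅ Z
Ȟ^2 = (0 − 0) − 0 = 0, so Ȟ^2 ≅ 0

Ȟ^0(U;F) ≅ Z; Ȟ^1(U;F) ≅ Z; Ȟ^2(U;F) ≅ 0


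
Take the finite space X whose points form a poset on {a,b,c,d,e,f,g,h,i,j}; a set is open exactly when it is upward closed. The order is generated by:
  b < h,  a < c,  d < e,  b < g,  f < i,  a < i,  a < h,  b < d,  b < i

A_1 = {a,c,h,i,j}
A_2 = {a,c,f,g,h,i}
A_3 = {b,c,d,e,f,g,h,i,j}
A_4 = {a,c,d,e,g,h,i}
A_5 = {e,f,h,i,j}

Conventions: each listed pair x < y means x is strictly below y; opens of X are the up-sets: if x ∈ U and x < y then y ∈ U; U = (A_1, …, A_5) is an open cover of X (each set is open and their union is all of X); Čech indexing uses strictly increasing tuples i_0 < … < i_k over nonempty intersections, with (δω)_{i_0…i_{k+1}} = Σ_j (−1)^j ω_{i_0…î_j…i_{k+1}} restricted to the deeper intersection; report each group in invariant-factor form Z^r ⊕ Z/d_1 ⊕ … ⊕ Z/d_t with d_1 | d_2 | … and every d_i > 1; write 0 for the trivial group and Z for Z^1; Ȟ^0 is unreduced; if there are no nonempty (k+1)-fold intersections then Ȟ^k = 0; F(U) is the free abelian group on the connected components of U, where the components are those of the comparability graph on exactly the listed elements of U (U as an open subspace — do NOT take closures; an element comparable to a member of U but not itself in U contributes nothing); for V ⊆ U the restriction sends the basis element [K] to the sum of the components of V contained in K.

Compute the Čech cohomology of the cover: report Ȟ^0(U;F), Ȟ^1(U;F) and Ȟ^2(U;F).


cover nerve:
  A12={a,c,h,i} A13={c,h,i,j} A14={a,c,h,i} A15={h,i,j} A23={c,f,g,h,i} A24={a,c,g,h,i} A25={f,h,i} A34={c,d,e,g,h,i} A35={e,f,h,i,j} A45={e,h,i}
  A123={c,h,i} A124={a,c,h,i} A125={h,i} A134={c,h,i} A135={h,i,j} A145={h,i} A234={c,g,h,i} A235={f,h,i} A245={h,i} A345={e,h,i}
  A1234={c,h,i} A1235={h,i} A1245={h,i} A1345={h,i} A2345={h,i}
  A12345={h,i}
components per intersection:
  A1: {a,c,h,i} {j}
  A2: {a,c,f,h,i} {g}
  A3: {b,d,e,f,g,h,i} {c} {j}
  A4: {a,c,h,i} {d,e} {g}
  A5: {e} {f,i} {h} {j}
  A12: {a,c,h,i}
  A13: {c} {h} {i} {j}
  A14: {a,c,h,i}
  A15: {h} {i} {j}
  A23: {c} {f,i} {g} {h}
  A24: {a,c,h,i} {g}
  A25: {f,i} {h}
  A34: {c} {d,e} {g} {h} {i}
  A35: {e} {f,i} {h} {j}
  A45: {e} {h} {i}
  A123: {c} {h} {i}
  A124: {a,c,h,i}
  A125: {h} {i}
  A134: {c} {h} {i}
  A135: {h} {i} {j}
  A145: {h} {i}
  A234: {c} {g} {h} {i}
  A235: {f,i} {h}
  A245: {h} {i}
  A345: {e} {h} {i}
  A1234: {c} {h} {i}
  A1235: {h} {i}
  A1245: {h} {i}
  A1345: {h} {i}
  A2345: {h} {i}
  A12345: {h} {i}
C dims 14,29,25,11; δ0: rk 12, SNF 1^12; δ1: rk 16, SNF 1^16; δ2: rk 9, SNF 1^9
Ȟ^0: (14−12)−0=2 ⇒ Z^2
Ȟ^1: (29−16)−12=1 ⇒ Z
Ȟ^2: (25−9)−16=0 ⇒ 0

Ȟ^0(U;F) ≅ Z^2, Ȟ^1(U;F) ≅ Z and Ȟ^2(U;F) ≅ 0


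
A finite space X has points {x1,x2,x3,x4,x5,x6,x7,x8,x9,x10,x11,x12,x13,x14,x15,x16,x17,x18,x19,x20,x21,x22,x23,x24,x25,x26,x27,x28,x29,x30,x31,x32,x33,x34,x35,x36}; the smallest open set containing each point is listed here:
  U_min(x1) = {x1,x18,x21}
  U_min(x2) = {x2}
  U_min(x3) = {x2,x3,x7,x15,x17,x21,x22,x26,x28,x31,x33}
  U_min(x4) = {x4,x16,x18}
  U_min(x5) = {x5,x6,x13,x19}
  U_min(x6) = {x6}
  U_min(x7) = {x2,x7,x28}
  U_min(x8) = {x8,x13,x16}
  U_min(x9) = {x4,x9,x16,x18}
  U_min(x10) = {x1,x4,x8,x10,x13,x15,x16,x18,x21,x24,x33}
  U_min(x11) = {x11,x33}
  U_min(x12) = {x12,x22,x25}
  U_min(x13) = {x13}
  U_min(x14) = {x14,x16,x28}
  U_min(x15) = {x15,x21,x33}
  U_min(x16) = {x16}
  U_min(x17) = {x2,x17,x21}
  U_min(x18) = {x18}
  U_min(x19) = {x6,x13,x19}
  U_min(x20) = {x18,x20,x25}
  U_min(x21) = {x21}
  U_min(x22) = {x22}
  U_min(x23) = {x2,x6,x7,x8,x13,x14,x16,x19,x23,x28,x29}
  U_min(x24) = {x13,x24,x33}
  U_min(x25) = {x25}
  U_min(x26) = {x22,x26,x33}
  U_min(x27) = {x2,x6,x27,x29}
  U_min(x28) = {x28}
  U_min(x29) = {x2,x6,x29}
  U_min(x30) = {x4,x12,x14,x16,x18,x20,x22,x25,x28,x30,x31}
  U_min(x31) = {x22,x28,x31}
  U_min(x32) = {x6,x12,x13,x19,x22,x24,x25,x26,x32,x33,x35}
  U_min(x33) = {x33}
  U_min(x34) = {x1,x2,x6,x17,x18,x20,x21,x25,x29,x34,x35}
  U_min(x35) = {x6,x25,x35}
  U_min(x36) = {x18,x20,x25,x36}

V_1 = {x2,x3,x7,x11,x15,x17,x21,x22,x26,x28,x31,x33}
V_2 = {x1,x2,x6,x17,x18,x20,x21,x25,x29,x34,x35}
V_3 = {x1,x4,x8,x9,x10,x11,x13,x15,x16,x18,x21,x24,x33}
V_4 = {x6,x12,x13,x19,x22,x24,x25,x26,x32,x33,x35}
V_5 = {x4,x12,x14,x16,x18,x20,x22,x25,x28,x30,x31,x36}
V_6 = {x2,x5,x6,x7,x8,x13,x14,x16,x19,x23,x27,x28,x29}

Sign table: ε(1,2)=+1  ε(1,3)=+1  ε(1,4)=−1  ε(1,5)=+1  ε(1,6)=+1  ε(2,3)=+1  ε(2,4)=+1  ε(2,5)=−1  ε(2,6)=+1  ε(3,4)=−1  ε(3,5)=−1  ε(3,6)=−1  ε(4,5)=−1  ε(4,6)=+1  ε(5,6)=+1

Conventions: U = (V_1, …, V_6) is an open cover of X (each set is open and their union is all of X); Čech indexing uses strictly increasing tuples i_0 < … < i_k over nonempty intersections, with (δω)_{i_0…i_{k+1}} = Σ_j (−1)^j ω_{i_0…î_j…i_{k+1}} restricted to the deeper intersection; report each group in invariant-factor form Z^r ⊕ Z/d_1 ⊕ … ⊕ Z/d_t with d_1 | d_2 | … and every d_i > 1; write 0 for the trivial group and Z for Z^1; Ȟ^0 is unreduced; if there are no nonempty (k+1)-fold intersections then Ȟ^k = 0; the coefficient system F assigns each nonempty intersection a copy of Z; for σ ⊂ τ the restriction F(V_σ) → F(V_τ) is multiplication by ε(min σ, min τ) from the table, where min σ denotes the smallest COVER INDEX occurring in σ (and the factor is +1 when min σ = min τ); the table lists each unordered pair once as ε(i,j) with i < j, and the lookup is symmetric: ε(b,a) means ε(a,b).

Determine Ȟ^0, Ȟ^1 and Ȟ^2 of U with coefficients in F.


Ȟ^0(U;F) ≅ 0, Ȟ^1(U;F) ≅ Z/2 and Ȟ^2(U;F) ≅ Z

nerve of the cover:
  V12={x2,x17,x21} V13={x11,x15,x21,x33} V14={x22,x26,x33} V15={x22,x28,x31} V16={x2,x7,x28} V23={x1,x18,x21} V24={x6,x25,x35} V25={x18,x20,x25} V26={x2,x6,x29} V34={x13,x24,x33} V35={x4,x16,x18} V36={x8,x13,x16} V45={x12,x22,x25} V46={x6,x13,x19} V56={x14,x16,x28}
  V123={x21} V126={x2} V134={x33} V145={x22} V156={x28} V235={x18} V245={x25} V246={x6} V346={x13} V356={x16}
C dims 6,15,10; δ0: rk 6, SNF 1^5·2; δ1: rk 9, SNF 1^9
Ȟ^0 = (6 − 6) − 0 = 0, so Ȟ^0 ≅ 0
Ȟ^1 = (15 − 9) − 6 = 0 plus torsion [2], so Ȟ^1 ≅ Z/2
Ȟ^2 = (10 − 0) − 9 = 1, so Ȟ^2 ≅ Z


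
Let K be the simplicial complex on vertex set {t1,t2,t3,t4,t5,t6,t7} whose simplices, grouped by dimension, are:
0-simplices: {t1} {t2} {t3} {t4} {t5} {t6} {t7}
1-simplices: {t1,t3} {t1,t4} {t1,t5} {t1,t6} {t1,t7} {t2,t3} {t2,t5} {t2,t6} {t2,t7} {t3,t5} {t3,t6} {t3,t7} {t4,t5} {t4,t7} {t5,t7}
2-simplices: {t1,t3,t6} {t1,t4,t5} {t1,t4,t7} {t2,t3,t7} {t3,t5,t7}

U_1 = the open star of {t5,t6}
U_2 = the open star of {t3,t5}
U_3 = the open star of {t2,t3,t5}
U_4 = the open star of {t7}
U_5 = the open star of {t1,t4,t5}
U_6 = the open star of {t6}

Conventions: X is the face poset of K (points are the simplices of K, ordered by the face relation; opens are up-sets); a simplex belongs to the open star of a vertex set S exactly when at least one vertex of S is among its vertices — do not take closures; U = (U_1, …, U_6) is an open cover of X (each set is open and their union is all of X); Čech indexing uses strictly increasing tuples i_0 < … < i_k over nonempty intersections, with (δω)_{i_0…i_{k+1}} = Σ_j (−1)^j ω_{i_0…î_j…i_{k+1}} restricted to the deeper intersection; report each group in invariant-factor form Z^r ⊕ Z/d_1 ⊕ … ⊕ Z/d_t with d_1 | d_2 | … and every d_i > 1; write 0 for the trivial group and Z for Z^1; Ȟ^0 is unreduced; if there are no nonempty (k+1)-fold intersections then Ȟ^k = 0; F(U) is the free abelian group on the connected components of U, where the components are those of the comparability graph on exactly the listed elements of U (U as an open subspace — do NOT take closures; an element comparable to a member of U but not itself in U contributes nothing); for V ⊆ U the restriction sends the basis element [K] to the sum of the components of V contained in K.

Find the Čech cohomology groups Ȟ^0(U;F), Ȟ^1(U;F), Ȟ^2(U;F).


Ȟ^0(U;F) ≅ Z,  Ȟ^1(U;F) ≅ Z^3,  Ȟ^2(U;F) ≅ 0

nonempty overlaps:
  U1={{t5},{t6},{t1,t5},{t1,t6},{t2,t5},{t2,t6},{t3,t5},{t3,t6},{t4,t5},{t5,t7},{t1,t3,t6},{t1,t4,t5},{t3,t5,t7}} U2={{t3},{t5},{t1,t3},{t1,t5},{t2,t3},{t2,t5},{t3,t5},{t3,t6},{t3,t7},{t4,t5},{t5,t7},{t1,t3,t6},{t1,t4,t5},{t2,t3,t7},{t3,t5,t7}} U3={{t2},{t3},{t5},{t1,t3},{t1,t5},{t2,t3},{t2,t5},{t2,t6},{t2,t7},{t3,t5},{t3,t6},{t3,t7},{t4,t5},{t5,t7},{t1,t3,t6},{t1,t4,t5},{t2,t3,t7},{t3,t5,t7}} U4={{t7},{t1,t7},{t2,t7},{t3,t7},{t4,t7},{t5,t7},{t1,t4,t7},{t2,t3,t7},{t3,t5,t7}} U5={{t1},{t4},{t5},{t1,t3},{t1,t4},{t1,t5},{t1,t6},{t1,t7},{t2,t5},{t3,t5},{t4,t5},{t4,t7},{t5,t7},{t1,t3,t6},{t1,t4,t5},{t1,t4,t7},{t3,t5,t7}} U6={{t6},{t1,t6},{t2,t6},{t3,t6},{t1,t3,t6}}
  U12={{t5},{t1,t5},{t2,t5},{t3,t5},{t3,t6},{t4,t5},{t5,t7},{t1,t3,t6},{t1,t4,t5},{t3,t5,t7}} U13={{t5},{t1,t5},{t2,t5},{t2,t6},{t3,t5},{t3,t6},{t4,t5},{t5,t7},{t1,t3,t6},{t1,t4,t5},{t3,t5,t7}} U14={{t5,t7},{t3,t5,t7}} U15={{t5},{t1,t5},{t1,t6},{t2,t5},{t3,t5},{t4,t5},{t5,t7},{t1,t3,t6},{t1,t4,t5},{t3,t5,t7}} U16={{t6},{t1,t6},{t2,t6},{t3,t6},{t1,t3,t6}} U23={{t3},{t5},{t1,t3},{t1,t5},{t2,t3},{t2,t5},{t3,t5},{t3,t6},{t3,t7},{t4,t5},{t5,t7},{t1,t3,t6},{t1,t4,t5},{t2,t3,t7},{t3,t5,t7}} U24={{t3,t7},{t5,t7},{t2,t3,t7},{t3,t5,t7}} U25={{t5},{t1,t3},{t1,t5},{t2,t5},{t3,t5},{t4,t5},{t5,t7},{t1,t3,t6},{t1,t4,t5},{t3,t5,t7}} U26={{t3,t6},{t1,t3,t6}} U34={{t2,t7},{t3,t7},{t5,t7},{t2,t3,t7},{t3,t5,t7}} U35={{t5},{t1,t3},{t1,t5},{t2,t5},{t3,t5},{t4,t5},{t5,t7},{t1,t3,t6},{t1,t4,t5},{t3,t5,t7}} U36={{t2,t6},{t3,t6},{t1,t3,t6}} U45={{t1,t7},{t4,t7},{t5,t7},{t1,t4,t7},{t3,t5,t7}} U56={{t1,t6},{t1,t3,t6}}
  U123={{t5},{t1,t5},{t2,t5},{t3,t5},{t3,t6},{t4,t5},{t5,t7},{t1,t3,t6},{t1,t4,t5},{t3,t5,t7}} U124={{t5,t7},{t3,t5,t7}} U125={{t5},{t1,t5},{t2,t5},{t3,t5},{t4,t5},{t5,t7},{t1,t3,t6},{t1,t4,t5},{t3,t5,t7}} U126={{t3,t6},{t1,t3,t6}} U134={{t5,t7},{t3,t5,t7}} U135={{t5},{t1,t5},{t2,t5},{t3,t5},{t4,t5},{t5,t7},{t1,t3,t6},{t1,t4,t5},{t3,t5,t7}} U136={{t2,t6},{t3,t6},{t1,t3,t6}} U145={{t5,t7},{t3,t5,t7}} U156={{t1,t6},{t1,t3,t6}} U234={{t3,t7},{t5,t7},{t2,t3,t7},{t3,t5,t7}} U235={{t5},{t1,t3},{t1,t5},{t2,t5},{t3,t5},{t4,t5},{t5,t7},{t1,t3,t6},{t1,t4,t5},{t3,t5,t7}} U236={{t3,t6},{t1,t3,t6}} U245={{t5,t7},{t3,t5,t7}} U256={{t1,t3,t6}} U345={{t5,t7},{t3,t5,t7}} U356={{t1,t3,t6}}
  U1234={{t5,t7},{t3,t5,t7}} U1235={{t5},{t1,t5},{t2,t5},{t3,t5},{t4,t5},{t5,t7},{t1,t3,t6},{t1,t4,t5},{t3,t5,t7}} U1236={{t3,t6},{t1,t3,t6}} U1245={{t5,t7},{t3,t5,t7}} U1256={{t1,t3,t6}} U1345={{t5,t7},{t3,t5,t7}} U1356={{t1,t3,t6}} U2345={{t5,t7},{t3,t5,t7}} U2356={{t1,t3,t6}}
  U12345={{t5,t7},{t3,t5,t7}} U12356={{t1,t3,t6}}
components per intersection:
  U1: {{t5},{t1,t5},{t2,t5},{t3,t5},{t4,t5},{t5,t7},{t1,t4,t5},{t3,t5,t7}} {{t6},{t1,t6},{t2,t6},{t3,t6},{t1,t3,t6}}
  U2: {{t3},{t5},{t1,t3},{t1,t5},{t2,t3},{t2,t5},{t3,t5},{t3,t6},{t3,t7},{t4,t5},{t5,t7},{t1,t3,t6},{t1,t4,t5},{t2,t3,t7},{t3,t5,t7}}
  U3: {{t2},{t3},{t5},{t1,t3},{t1,t5},{t2,t3},{t2,t5},{t2,t6},{t2,t7},{t3,t5},{t3,t6},{t3,t7},{t4,t5},{t5,t7},{t1,t3,t6},{t1,t4,t5},{t2,t3,t7},{t3,t5,t7}}
  U4: {{t7},{t1,t7},{t2,t7},{t3,t7},{t4,t7},{t5,t7},{t1,t4,t7},{t2,t3,t7},{t3,t5,t7}}
  U5: {{t1},{t4},{t5},{t1,t3},{t1,t4},{t1,t5},{t1,t6},{t1,t7},{t2,t5},{t3,t5},{t4,t5},{t4,t7},{t5,t7},{t1,t3,t6},{t1,t4,t5},{t1,t4,t7},{t3,t5,t7}}
  U6: {{t6},{t1,t6},{t2,t6},{t3,t6},{t1,t3,t6}}
  U12: {{t5},{t1,t5},{t2,t5},{t3,t5},{t4,t5},{t5,t7},{t1,t4,t5},{t3,t5,t7}} {{t3,t6},{t1,t3,t6}}
  U13: {{t5},{t1,t5},{t2,t5},{t3,t5},{t4,t5},{t5,t7},{t1,t4,t5},{t3,t5,t7}} {{t2,t6}} {{t3,t6},{t1,t3,t6}}
  U14: {{t5,t7},{t3,t5,t7}}
  U15: {{t5},{t1,t5},{t2,t5},{t3,t5},{t4,t5},{t5,t7},{t1,t4,t5},{t3,t5,t7}} {{t1,t6},{t1,t3,t6}}
  U16: {{t6},{t1,t6},{t2,t6},{t3,t6},{t1,t3,t6}}
  U23: {{t3},{t5},{t1,t3},{t1,t5},{t2,t3},{t2,t5},{t3,t5},{t3,t6},{t3,t7},{t4,t5},{t5,t7},{t1,t3,t6},{t1,t4,t5},{t2,t3,t7},{t3,t5,t7}}
  U24: {{t3,t7},{t5,t7},{t2,t3,t7},{t3,t5,t7}}
  U25: {{t5},{t1,t5},{t2,t5},{t3,t5},{t4,t5},{t5,t7},{t1,t4,t5},{t3,t5,t7}} {{t1,t3},{t1,t3,t6}}
  U26: {{t3,t6},{t1,t3,t6}}
  U34: {{t2,t7},{t3,t7},{t5,t7},{t2,t3,t7},{t3,t5,t7}}
  U35: {{t5},{t1,t5},{t2,t5},{t3,t5},{t4,t5},{t5,t7},{t1,t4,t5},{t3,t5,t7}} {{t1,t3},{t1,t3,t6}}
  U36: {{t2,t6}} {{t3,t6},{t1,t3,t6}}
  U45: {{t1,t7},{t4,t7},{t1,t4,t7}} {{t5,t7},{t3,t5,t7}}
  U56: {{t1,t6},{t1,t3,t6}}
  U123: {{t5},{t1,t5},{t2,t5},{t3,t5},{t4,t5},{t5,t7},{t1,t4,t5},{t3,t5,t7}} {{t3,t6},{t1,t3,t6}}
  U124: {{t5,t7},{t3,t5,t7}}
  U125: {{t5},{t1,t5},{t2,t5},{t3,t5},{t4,t5},{t5,t7},{t1,t4,t5},{t3,t5,t7}} {{t1,t3,t6}}
  U126: {{t3,t6},{t1,t3,t6}}
  U134: {{t5,t7},{t3,t5,t7}}
  U135: {{t5},{t1,t5},{t2,t5},{t3,t5},{t4,t5},{t5,t7},{t1,t4,t5},{t3,t5,t7}} {{t1,t3,t6}}
  U136: {{t2,t6}} {{t3,t6},{t1,t3,t6}}
  U145: {{t5,t7},{t3,t5,t7}}
  U156: {{t1,t6},{t1,t3,t6}}
  U234: {{t3,t7},{t5,t7},{t2,t3,t7},{t3,t5,t7}}
  U235: {{t5},{t1,t5},{t2,t5},{t3,t5},{t4,t5},{t5,t7},{t1,t4,t5},{t3,t5,t7}} {{t1,t3},{t1,t3,t6}}
  U236: {{t3,t6},{t1,t3,t6}}
  U245: {{t5,t7},{t3,t5,t7}}
  U256: {{t1,t3,t6}}
  U345: {{t5,t7},{t3,t5,t7}}
  U356: {{t1,t3,t6}}
  U1234: {{t5,t7},{t3,t5,t7}}
  U1235: {{t5},{t1,t5},{t2,t5},{t3,t5},{t4,t5},{t5,t7},{t1,t4,t5},{t3,t5,t7}} {{t1,t3,t6}}
  U1236: {{t3,t6},{t1,t3,t6}}
  U1245: {{t5,t7},{t3,t5,t7}}
  U1256: {{t1,t3,t6}}
  U1345: {{t5,t7},{t3,t5,t7}}
  U1356: {{t1,t3,t6}}
  U2345: {{t5,t7},{t3,t5,t7}}
  U2356: {{t1,t3,t6}}
  U12345: {{t5,t7},{t3,t5,t7}}
  U12356: {{t1,t3,t6}}
C dims 7,22,21,10; δ0: rk 6, SNF 1^6; δ1: rk 13, SNF 1^13; δ2: rk 8, SNF 1^8
degree 0: 7−6−0 = 1 → Ȟ^0 ≅ Z
degree 1: 22−13−6 = 3 → Ȟ^1 ≅ Z^3
degree 2: 21−8−13 = 0 → Ȟ^2 ≅ 0


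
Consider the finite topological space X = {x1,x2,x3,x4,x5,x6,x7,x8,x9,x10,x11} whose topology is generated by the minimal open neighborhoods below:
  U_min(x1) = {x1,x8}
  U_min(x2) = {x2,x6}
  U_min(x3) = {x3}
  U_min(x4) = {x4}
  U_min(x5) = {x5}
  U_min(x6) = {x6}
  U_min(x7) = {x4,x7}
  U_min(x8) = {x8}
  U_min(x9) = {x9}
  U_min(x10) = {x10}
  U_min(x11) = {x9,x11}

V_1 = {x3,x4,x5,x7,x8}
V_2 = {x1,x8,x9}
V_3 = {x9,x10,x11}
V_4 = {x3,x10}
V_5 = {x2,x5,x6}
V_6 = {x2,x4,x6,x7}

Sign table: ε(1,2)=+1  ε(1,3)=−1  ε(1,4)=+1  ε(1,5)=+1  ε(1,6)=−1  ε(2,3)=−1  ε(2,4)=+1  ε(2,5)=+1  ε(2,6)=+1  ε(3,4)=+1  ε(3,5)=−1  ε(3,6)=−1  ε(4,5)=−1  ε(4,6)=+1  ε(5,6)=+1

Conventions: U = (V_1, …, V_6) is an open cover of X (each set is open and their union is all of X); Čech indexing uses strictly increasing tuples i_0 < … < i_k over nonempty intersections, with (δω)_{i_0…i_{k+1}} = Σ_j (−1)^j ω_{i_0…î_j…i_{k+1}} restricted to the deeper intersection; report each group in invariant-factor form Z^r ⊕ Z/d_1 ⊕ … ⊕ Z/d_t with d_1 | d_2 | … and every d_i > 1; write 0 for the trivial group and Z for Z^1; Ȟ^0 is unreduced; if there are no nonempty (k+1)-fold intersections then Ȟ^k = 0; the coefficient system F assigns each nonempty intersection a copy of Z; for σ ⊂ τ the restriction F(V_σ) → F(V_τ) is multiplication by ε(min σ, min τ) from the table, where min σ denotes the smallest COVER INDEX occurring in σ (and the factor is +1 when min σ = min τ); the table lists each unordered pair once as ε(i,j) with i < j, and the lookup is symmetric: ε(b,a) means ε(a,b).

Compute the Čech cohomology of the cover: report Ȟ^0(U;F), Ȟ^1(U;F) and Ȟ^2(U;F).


nerve simplices:
  V12={x8} V14={x3} V15={x5} V16={x4,x7} V23={x9} V34={x10} V56={x2,x6}
C dims 6,7; δ0: rk 6, SNF 1^5·2
degree 0: 6−6−0 = 0 → Ȟ^0 ≅ 0
degree 1: 7−0−6 = 1 plus torsion [2] → Ȟ^1 ≅ Z ⊕ Z/2
degree 2: 0−0−0 = 0 → Ȟ^2 ≅ 0

Ȟ^0 ≅ 0,  Ȟ^1 ≅ Z ⊕ Z/2,  Ȟ^2 ≅ 0


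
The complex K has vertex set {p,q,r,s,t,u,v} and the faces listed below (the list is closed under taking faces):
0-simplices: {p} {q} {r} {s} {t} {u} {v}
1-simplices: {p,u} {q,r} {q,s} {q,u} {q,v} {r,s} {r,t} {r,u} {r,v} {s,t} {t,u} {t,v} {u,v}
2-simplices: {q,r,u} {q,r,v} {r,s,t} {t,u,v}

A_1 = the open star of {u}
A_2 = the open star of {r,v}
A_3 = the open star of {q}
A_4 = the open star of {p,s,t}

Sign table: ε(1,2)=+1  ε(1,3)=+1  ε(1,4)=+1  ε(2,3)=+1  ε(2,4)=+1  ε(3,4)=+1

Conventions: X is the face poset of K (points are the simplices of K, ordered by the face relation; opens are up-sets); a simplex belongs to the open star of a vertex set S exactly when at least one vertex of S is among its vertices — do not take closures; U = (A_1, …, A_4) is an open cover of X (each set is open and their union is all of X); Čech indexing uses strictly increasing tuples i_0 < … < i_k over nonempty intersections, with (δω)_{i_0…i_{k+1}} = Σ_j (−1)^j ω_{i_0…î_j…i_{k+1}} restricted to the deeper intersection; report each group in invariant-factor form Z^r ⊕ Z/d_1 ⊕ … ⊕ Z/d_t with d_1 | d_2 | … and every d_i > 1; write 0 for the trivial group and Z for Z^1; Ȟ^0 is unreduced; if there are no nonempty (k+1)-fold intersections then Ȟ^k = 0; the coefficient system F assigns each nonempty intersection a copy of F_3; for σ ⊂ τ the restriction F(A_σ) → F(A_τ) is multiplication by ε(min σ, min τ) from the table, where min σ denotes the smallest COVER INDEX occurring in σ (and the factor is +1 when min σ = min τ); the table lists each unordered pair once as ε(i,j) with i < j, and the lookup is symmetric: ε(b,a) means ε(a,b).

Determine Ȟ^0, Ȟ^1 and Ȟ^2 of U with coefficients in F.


Ȟ^0 ≅ Z/3, Ȟ^1 ≅ Z/3, Ȟ^2 ≅ 0

nonempty overlaps:
  A1={{u},{p,u},{q,u},{r,u},{t,u},{u,v},{q,r,u},{t,u,v}} A2={{r},{v},{q,r},{q,v},{r,s},{r,t},{r,u},{r,v},{t,v},{u,v},{q,r,u},{q,r,v},{r,s,t},{t,u,v}} A3={{q},{q,r},{q,s},{q,u},{q,v},{q,r,u},{q,r,v}} A4={{p},{s},{t},{p,u},{q,s},{r,s},{r,t},{s,t},{t,u},{t,v},{r,s,t},{t,u,v}}
  A12={{r,u},{u,v},{q,r,u},{t,u,v}} A13={{q,u},{q,r,u}} A14={{p,u},{t,u},{t,u,v}} A23={{q,r},{q,v},{q,r,u},{q,r,v}} A24={{r,s},{r,t},{t,v},{r,s,t},{t,u,v}} A34={{q,s}}
  A123={{q,r,u}} A124={{t,u,v}}
C dims 4,6,2; δ0: rk_F3 3; δ1: rk_F3 2
degree 0: 4−3−0 = 1 → Ȟ^0 ≅ Z/3
degree 1: 6−2−3 = 1 → Ȟ^1 ≅ Z/3
degree 2: 2−0−2 = 0 → Ȟ^2 ≅ 0


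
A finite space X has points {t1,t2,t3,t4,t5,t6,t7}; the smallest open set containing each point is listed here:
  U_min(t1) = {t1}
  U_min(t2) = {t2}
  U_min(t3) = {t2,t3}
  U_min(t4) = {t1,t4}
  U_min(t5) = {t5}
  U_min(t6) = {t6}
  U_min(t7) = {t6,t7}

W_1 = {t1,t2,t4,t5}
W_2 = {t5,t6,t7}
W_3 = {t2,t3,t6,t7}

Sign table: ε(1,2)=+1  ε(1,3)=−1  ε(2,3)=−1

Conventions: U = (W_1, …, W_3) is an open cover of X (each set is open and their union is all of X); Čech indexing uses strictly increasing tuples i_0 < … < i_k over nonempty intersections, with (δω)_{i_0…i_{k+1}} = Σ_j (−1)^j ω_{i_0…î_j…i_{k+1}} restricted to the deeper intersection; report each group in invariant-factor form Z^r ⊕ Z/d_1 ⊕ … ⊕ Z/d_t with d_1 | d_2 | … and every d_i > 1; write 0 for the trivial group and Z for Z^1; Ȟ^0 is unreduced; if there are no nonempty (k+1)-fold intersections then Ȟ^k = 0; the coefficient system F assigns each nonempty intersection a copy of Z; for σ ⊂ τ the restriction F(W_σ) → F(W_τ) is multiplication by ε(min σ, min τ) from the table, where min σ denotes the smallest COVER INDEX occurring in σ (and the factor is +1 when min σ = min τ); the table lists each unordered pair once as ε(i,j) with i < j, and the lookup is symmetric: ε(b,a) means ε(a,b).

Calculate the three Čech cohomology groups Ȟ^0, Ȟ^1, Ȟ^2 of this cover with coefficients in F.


Ȟ^0 ≅ Z, Ȟ^1 ≅ Z, Ȟ^2 ≅ 0

cover nerve:
  W12={t5} W13={t2} W23={t6,t7}
C dims 3,3; δ0: rk 2, SNF 1^2
Ȟ^0: (3−2)−0=1 ⇒ Z
Ȟ^1: (3−0)−2=1 ⇒ Z
Ȟ^2: (0−0)−0=0 ⇒ 0


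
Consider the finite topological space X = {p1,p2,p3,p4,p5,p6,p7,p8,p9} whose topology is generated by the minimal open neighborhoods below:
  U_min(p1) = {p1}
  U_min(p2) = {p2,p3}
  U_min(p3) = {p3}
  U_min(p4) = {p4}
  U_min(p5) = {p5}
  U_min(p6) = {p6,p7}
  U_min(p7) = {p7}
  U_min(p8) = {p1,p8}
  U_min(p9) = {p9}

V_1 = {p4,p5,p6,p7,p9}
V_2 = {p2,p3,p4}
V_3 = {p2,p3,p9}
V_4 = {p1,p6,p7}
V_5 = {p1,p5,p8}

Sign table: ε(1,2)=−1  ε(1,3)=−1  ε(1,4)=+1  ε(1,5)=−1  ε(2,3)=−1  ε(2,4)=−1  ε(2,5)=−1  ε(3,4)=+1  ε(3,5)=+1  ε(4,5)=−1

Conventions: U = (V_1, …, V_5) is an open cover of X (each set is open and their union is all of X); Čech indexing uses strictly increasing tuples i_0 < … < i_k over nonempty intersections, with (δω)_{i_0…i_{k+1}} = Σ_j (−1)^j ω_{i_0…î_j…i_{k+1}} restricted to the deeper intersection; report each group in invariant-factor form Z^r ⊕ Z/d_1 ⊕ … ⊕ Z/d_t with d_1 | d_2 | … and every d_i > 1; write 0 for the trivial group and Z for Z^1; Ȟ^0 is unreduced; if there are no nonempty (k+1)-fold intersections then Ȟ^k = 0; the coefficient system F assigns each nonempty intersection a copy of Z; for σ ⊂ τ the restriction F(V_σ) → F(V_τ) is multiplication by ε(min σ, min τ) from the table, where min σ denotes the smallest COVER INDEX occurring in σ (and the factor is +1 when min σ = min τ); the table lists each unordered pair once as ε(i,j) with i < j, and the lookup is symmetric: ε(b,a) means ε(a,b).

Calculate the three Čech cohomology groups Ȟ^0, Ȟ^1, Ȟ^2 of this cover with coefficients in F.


Ȟ^0 = 0, Ȟ^1 = Z ⊕ Z/2 and Ȟ^2 = 0

nerve simplices:
  V12={p4} V13={p9} V14={p6,p7} V15={p5} V23={p2,p3} V45={p1}
C dims 5,6; δ0: rk 5, SNF 1^4·2
degree 0: 5−5−0 = 0 → Ȟ^0 ≅ 0
degree 1: 6−0−5 = 1 plus torsion [2] → Ȟ^1 ≅ Z ⊕ Z/2
degree 2: 0−0−0 = 0 → Ȟ^2 ≅ 0


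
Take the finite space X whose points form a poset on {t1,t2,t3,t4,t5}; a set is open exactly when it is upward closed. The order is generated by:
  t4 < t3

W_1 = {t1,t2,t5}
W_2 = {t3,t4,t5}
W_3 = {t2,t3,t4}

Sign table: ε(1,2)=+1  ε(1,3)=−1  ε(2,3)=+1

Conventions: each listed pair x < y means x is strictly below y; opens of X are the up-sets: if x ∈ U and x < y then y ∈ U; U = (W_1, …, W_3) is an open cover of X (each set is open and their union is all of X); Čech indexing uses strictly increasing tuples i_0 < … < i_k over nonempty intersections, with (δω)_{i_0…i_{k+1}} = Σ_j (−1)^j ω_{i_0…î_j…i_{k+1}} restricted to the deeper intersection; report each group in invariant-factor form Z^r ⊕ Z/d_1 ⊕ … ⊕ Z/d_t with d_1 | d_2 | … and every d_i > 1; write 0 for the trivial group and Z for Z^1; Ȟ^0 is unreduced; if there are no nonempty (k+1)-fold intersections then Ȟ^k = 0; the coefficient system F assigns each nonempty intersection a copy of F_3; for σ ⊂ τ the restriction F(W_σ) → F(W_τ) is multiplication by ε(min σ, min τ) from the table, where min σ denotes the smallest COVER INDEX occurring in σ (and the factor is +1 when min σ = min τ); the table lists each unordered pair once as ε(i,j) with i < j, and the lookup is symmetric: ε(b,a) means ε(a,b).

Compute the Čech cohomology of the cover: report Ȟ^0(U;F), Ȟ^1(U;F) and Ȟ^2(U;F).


Ȟ^0 ≅ 0,  Ȟ^1 ≅ 0,  Ȟ^2 ≅ 0

cover nerve:
  W12={t5} W13={t2} W23={t3,t4}
C dims 3,3; δ0: rk_F3 3
Ȟ^0: (3−3)−0=0 ⇒ 0
Ȟ^1: (3−0)−3=0 ⇒ 0
Ȟ^2: (0−0)−0=0 ⇒ 0


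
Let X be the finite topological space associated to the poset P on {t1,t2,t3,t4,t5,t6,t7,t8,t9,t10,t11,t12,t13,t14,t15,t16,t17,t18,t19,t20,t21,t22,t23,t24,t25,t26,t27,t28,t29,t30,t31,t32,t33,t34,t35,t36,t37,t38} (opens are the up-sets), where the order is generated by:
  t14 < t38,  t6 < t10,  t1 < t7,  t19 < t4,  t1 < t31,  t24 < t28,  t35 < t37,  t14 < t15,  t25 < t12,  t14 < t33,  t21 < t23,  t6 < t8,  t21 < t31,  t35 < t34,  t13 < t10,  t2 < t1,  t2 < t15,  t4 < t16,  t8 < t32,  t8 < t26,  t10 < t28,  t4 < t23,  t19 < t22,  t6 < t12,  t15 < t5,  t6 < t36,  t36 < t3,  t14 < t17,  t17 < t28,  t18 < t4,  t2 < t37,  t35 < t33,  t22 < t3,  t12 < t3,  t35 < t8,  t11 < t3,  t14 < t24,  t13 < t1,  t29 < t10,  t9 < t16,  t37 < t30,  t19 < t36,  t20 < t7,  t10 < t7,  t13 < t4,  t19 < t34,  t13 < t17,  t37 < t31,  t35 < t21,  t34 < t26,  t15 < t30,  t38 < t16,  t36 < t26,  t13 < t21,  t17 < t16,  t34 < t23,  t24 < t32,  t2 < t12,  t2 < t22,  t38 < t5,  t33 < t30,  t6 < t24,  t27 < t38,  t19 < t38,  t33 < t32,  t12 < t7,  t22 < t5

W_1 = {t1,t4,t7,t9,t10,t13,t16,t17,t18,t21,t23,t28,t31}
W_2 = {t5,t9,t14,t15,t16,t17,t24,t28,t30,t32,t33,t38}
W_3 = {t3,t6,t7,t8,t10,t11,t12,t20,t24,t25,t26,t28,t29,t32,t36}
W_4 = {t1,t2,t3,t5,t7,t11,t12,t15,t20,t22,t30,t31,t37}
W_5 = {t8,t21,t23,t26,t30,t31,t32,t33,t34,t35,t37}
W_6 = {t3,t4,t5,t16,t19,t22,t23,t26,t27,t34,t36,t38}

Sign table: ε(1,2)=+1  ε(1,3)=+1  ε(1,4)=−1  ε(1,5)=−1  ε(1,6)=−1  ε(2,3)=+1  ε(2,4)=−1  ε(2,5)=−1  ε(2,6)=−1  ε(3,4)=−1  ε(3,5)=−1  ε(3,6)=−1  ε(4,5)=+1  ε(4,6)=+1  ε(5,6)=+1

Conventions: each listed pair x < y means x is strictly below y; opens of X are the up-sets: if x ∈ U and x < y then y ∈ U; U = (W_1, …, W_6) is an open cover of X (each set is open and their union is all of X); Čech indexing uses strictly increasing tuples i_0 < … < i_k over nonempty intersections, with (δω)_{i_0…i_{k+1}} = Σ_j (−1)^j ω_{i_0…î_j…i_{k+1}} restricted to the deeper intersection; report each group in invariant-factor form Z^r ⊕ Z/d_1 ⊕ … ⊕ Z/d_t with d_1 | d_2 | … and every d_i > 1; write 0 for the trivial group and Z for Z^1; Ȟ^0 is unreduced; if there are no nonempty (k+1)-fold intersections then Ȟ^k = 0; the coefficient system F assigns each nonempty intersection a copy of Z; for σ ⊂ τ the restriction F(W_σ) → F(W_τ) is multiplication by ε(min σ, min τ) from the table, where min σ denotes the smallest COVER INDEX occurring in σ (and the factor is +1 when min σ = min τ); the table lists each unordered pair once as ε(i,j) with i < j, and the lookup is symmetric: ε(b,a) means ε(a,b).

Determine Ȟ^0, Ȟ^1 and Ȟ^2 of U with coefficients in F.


Ȟ^0 = Z,  Ȟ^1 = 0,  Ȟ^2 = Z/2

nerve of the cover:
  W12={t9,t16,t17,t28} W13={t7,t10,t28} W14={t1,t7,t31} W15={t21,t23,t31} W16={t4,t16,t23} W23={t24,t28,t32} W24={t5,t15,t30} W25={t30,t32,t33} W26={t5,t16,t38} W34={t3,t7,t11,t12,t20} W35={t8,t26,t32} W36={t3,t26,t36} W45={t30,t31,t37} W46={t3,t5,t22} W56={t23,t26,t34}
  W123={t28} W126={t16} W134={t7} W145={t31} W156={t23} W235={t32} W245={t30} W246={t5} W346={t3} W356={t26}
C dims 6,15,10; δ0: rk 5, SNF 1^5; δ1: rk 10, SNF 1^9·2
Ȟ^0 = (6 − 5) − 0 = 1, so Ȟ^0 ≅ Z
Ȟ^1 = (15 − 10) − 5 = 0, so Ȟ^1 ≅ 0
Ȟ^2 = (10 − 0) − 10 = 0 plus torsion [2], so Ȟ^2 ≅ Z/2


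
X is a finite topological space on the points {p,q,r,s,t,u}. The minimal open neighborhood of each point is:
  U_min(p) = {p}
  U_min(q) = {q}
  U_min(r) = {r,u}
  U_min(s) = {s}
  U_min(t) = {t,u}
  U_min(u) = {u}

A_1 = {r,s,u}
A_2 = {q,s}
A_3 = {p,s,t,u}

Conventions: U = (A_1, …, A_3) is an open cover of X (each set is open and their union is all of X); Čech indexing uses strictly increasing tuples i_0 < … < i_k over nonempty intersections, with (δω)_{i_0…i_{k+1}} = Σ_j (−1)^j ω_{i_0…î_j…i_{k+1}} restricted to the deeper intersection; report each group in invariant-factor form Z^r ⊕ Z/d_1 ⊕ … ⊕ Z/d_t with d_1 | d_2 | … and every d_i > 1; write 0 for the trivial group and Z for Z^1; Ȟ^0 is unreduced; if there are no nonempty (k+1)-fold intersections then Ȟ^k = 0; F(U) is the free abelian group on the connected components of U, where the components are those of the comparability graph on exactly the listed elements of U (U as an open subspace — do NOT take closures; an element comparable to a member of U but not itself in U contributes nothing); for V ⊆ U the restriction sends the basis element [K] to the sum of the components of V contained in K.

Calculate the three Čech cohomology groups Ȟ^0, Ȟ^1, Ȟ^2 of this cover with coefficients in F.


cover nerve:
  A12={s} A13={s,u} A23={s}
  A123={s}
components per intersection:
  A1: {r,u} {s}
  A2: {q} {s}
  A3: {p} {s} {t,u}
  A12: {s}
  A13: {s} {u}
  A23: {s}
  A123: {s}
C dims 7,4,1; δ0: rk 3, SNF 1^3; δ1: rk 1, SNF 1^1
Ȟ^0: (7−3)−0=4 ⇒ Z^4
Ȟ^1: (4−1)−3=0 ⇒ 0
Ȟ^2: (1−0)−1=0 ⇒ 0

Ȟ^0(U;F) ≅ Z^4,  Ȟ^1(U;F) ≅ 0,  Ȟ^2(U;F) ≅ 0


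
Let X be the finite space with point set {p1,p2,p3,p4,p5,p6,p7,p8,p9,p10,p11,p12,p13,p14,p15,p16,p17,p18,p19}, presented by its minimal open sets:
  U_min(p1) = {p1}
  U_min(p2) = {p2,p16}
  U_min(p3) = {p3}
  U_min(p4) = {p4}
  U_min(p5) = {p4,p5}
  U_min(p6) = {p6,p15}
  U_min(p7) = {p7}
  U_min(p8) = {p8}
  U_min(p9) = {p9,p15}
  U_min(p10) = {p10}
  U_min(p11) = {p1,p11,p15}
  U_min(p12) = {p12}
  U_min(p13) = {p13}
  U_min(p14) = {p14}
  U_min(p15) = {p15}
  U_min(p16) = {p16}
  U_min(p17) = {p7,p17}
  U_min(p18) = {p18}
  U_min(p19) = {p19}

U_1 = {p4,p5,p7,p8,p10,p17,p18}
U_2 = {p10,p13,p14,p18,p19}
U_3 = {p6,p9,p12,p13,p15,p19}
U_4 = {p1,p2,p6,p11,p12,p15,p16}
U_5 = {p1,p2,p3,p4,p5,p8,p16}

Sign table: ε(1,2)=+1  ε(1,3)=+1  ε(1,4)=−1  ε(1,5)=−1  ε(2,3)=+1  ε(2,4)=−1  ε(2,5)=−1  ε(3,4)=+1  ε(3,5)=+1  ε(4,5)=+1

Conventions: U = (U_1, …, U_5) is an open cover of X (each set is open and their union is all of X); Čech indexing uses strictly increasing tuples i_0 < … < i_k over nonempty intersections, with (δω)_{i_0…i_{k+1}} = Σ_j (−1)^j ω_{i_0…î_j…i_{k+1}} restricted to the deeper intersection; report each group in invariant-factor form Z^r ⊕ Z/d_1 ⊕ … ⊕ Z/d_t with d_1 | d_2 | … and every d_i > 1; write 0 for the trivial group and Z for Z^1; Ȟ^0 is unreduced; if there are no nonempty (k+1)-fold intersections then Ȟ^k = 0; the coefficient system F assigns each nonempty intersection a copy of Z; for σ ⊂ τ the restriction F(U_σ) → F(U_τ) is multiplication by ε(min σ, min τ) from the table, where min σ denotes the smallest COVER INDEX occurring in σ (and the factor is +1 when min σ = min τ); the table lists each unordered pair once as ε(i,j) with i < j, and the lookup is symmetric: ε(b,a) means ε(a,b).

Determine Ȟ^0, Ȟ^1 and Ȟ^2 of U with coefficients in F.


nonempty intersections:
  U12={p10,p18} U15={p4,p5,p8} U23={p13,p19} U34={p6,p12,p15} U45={p1,p2,p16}
C dims 5,5; δ0: rk 5, SNF 1^4·2
Ȟ^0: (5−5)−0=0 ⇒ 0
Ȟ^1: (5−0)−5=0 plus torsion [2] ⇒ Z/2
Ȟ^2: (0−0)−0=0 ⇒ 0

Ȟ^0 = 0,  Ȟ^1 = Z/2,  Ȟ^2 = 0


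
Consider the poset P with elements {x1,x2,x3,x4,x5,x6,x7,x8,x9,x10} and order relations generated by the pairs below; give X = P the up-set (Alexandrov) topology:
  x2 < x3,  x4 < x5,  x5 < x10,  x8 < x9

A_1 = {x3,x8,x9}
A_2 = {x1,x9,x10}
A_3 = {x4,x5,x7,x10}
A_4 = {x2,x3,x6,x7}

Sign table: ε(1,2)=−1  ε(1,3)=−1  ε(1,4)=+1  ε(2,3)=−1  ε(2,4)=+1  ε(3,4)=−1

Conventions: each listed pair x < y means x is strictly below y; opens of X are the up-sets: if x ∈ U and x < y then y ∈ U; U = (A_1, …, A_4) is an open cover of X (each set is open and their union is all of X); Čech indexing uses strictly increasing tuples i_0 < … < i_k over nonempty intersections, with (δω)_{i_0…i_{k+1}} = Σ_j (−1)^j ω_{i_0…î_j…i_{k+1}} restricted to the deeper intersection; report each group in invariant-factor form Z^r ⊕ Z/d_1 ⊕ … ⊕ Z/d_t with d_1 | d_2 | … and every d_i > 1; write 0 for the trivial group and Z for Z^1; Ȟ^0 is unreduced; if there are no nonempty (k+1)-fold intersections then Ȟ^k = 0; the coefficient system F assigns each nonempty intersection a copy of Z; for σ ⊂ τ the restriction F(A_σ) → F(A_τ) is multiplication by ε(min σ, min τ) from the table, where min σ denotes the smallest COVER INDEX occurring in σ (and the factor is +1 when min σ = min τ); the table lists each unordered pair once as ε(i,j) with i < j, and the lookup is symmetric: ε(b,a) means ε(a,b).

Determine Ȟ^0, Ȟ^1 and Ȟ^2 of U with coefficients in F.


nerve of the cover:
  A12={x9} A14={x3} A23={x10} A34={x7}
C dims 4,4; δ0: rk 4, SNF 1^3·2
Ȟ^0 = (4 − 4) − 0 = 0, so Ȟ^0 ≅ 0
Ȟ^1 = (4 − 0) − 4 = 0 plus torsion [2], so Ȟ^1 ≅ Z/2
Ȟ^2 = (0 − 0) − 0 = 0, so Ȟ^2 ≅ 0

Ȟ^0 = 0,  Ȟ^1 = Z/2,  Ȟ^2 = 0
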